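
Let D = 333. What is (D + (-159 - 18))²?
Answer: 24336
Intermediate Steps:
(D + (-159 - 18))² = (333 + (-159 - 18))² = (333 - 177)² = 156² = 24336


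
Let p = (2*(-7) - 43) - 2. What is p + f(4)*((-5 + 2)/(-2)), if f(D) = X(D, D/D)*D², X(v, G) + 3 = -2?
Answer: -179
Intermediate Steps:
X(v, G) = -5 (X(v, G) = -3 - 2 = -5)
f(D) = -5*D²
p = -59 (p = (-14 - 43) - 2 = -57 - 2 = -59)
p + f(4)*((-5 + 2)/(-2)) = -59 + (-5*4²)*((-5 + 2)/(-2)) = -59 + (-5*16)*(-3*(-½)) = -59 - 80*3/2 = -59 - 120 = -179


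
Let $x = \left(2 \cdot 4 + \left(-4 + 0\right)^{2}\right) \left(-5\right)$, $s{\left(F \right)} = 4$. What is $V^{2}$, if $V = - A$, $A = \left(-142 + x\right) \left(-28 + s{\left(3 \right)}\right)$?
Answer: $39538944$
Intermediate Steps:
$x = -120$ ($x = \left(8 + \left(-4\right)^{2}\right) \left(-5\right) = \left(8 + 16\right) \left(-5\right) = 24 \left(-5\right) = -120$)
$A = 6288$ ($A = \left(-142 - 120\right) \left(-28 + 4\right) = \left(-262\right) \left(-24\right) = 6288$)
$V = -6288$ ($V = \left(-1\right) 6288 = -6288$)
$V^{2} = \left(-6288\right)^{2} = 39538944$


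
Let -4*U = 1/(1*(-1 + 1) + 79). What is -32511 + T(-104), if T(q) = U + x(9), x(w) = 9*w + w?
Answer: -10245037/316 ≈ -32421.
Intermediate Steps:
x(w) = 10*w
U = -1/316 (U = -1/(4*(1*(-1 + 1) + 79)) = -1/(4*(1*0 + 79)) = -1/(4*(0 + 79)) = -1/4/79 = -1/4*1/79 = -1/316 ≈ -0.0031646)
T(q) = 28439/316 (T(q) = -1/316 + 10*9 = -1/316 + 90 = 28439/316)
-32511 + T(-104) = -32511 + 28439/316 = -10245037/316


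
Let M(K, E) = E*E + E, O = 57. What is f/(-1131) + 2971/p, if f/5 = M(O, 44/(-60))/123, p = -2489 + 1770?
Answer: -18598680899/4501001115 ≈ -4.1321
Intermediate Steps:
M(K, E) = E + E² (M(K, E) = E² + E = E + E²)
p = -719
f = -44/5535 (f = 5*(((44/(-60))*(1 + 44/(-60)))/123) = 5*(((44*(-1/60))*(1 + 44*(-1/60)))*(1/123)) = 5*(-11*(1 - 11/15)/15*(1/123)) = 5*(-11/15*4/15*(1/123)) = 5*(-44/225*1/123) = 5*(-44/27675) = -44/5535 ≈ -0.0079494)
f/(-1131) + 2971/p = -44/5535/(-1131) + 2971/(-719) = -44/5535*(-1/1131) + 2971*(-1/719) = 44/6260085 - 2971/719 = -18598680899/4501001115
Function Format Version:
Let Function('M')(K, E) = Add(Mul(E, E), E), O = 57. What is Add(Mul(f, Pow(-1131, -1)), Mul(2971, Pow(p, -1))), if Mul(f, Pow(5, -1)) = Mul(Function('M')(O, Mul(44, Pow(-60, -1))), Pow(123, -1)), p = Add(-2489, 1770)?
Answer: Rational(-18598680899, 4501001115) ≈ -4.1321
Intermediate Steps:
Function('M')(K, E) = Add(E, Pow(E, 2)) (Function('M')(K, E) = Add(Pow(E, 2), E) = Add(E, Pow(E, 2)))
p = -719
f = Rational(-44, 5535) (f = Mul(5, Mul(Mul(Mul(44, Pow(-60, -1)), Add(1, Mul(44, Pow(-60, -1)))), Pow(123, -1))) = Mul(5, Mul(Mul(Mul(44, Rational(-1, 60)), Add(1, Mul(44, Rational(-1, 60)))), Rational(1, 123))) = Mul(5, Mul(Mul(Rational(-11, 15), Add(1, Rational(-11, 15))), Rational(1, 123))) = Mul(5, Mul(Mul(Rational(-11, 15), Rational(4, 15)), Rational(1, 123))) = Mul(5, Mul(Rational(-44, 225), Rational(1, 123))) = Mul(5, Rational(-44, 27675)) = Rational(-44, 5535) ≈ -0.0079494)
Add(Mul(f, Pow(-1131, -1)), Mul(2971, Pow(p, -1))) = Add(Mul(Rational(-44, 5535), Pow(-1131, -1)), Mul(2971, Pow(-719, -1))) = Add(Mul(Rational(-44, 5535), Rational(-1, 1131)), Mul(2971, Rational(-1, 719))) = Add(Rational(44, 6260085), Rational(-2971, 719)) = Rational(-18598680899, 4501001115)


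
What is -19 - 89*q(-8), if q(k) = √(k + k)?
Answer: -19 - 356*I ≈ -19.0 - 356.0*I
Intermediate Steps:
q(k) = √2*√k (q(k) = √(2*k) = √2*√k)
-19 - 89*q(-8) = -19 - 89*√2*√(-8) = -19 - 89*√2*2*I*√2 = -19 - 356*I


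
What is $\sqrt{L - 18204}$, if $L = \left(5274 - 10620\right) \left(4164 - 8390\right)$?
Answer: $2 \sqrt{5643498} \approx 4751.2$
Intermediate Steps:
$L = 22592196$ ($L = \left(-5346\right) \left(-4226\right) = 22592196$)
$\sqrt{L - 18204} = \sqrt{22592196 - 18204} = \sqrt{22573992} = 2 \sqrt{5643498}$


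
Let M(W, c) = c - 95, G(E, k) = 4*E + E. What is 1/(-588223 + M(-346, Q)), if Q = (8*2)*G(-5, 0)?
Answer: -1/588718 ≈ -1.6986e-6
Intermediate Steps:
G(E, k) = 5*E
Q = -400 (Q = (8*2)*(5*(-5)) = 16*(-25) = -400)
M(W, c) = -95 + c
1/(-588223 + M(-346, Q)) = 1/(-588223 + (-95 - 400)) = 1/(-588223 - 495) = 1/(-588718) = -1/588718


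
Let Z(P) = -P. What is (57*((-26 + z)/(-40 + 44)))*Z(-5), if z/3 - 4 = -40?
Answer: -19095/2 ≈ -9547.5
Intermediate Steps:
z = -108 (z = 12 + 3*(-40) = 12 - 120 = -108)
(57*((-26 + z)/(-40 + 44)))*Z(-5) = (57*((-26 - 108)/(-40 + 44)))*(-1*(-5)) = (57*(-134/4))*5 = (57*(-134*¼))*5 = (57*(-67/2))*5 = -3819/2*5 = -19095/2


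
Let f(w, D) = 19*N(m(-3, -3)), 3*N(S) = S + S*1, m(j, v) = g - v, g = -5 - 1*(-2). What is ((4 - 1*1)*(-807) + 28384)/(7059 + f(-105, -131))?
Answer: 25963/7059 ≈ 3.6780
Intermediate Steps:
g = -3 (g = -5 + 2 = -3)
m(j, v) = -3 - v
N(S) = 2*S/3 (N(S) = (S + S*1)/3 = (S + S)/3 = (2*S)/3 = 2*S/3)
f(w, D) = 0 (f(w, D) = 19*(2*(-3 - 1*(-3))/3) = 19*(2*(-3 + 3)/3) = 19*((⅔)*0) = 19*0 = 0)
((4 - 1*1)*(-807) + 28384)/(7059 + f(-105, -131)) = ((4 - 1*1)*(-807) + 28384)/(7059 + 0) = ((4 - 1)*(-807) + 28384)/7059 = (3*(-807) + 28384)*(1/7059) = (-2421 + 28384)*(1/7059) = 25963*(1/7059) = 25963/7059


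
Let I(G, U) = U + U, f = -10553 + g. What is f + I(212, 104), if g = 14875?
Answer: 4530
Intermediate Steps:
f = 4322 (f = -10553 + 14875 = 4322)
I(G, U) = 2*U
f + I(212, 104) = 4322 + 2*104 = 4322 + 208 = 4530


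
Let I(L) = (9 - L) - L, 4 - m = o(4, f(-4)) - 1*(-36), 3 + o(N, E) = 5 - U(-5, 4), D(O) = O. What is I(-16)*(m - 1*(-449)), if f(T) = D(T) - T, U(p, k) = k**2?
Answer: 17671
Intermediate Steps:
f(T) = 0 (f(T) = T - T = 0)
o(N, E) = -14 (o(N, E) = -3 + (5 - 1*4**2) = -3 + (5 - 1*16) = -3 + (5 - 16) = -3 - 11 = -14)
m = -18 (m = 4 - (-14 - 1*(-36)) = 4 - (-14 + 36) = 4 - 1*22 = 4 - 22 = -18)
I(L) = 9 - 2*L
I(-16)*(m - 1*(-449)) = (9 - 2*(-16))*(-18 - 1*(-449)) = (9 + 32)*(-18 + 449) = 41*431 = 17671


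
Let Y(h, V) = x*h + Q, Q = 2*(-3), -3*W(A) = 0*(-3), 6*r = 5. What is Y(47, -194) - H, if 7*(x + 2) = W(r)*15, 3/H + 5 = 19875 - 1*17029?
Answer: -94701/947 ≈ -100.00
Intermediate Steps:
H = 1/947 (H = 3/(-5 + (19875 - 1*17029)) = 3/(-5 + (19875 - 17029)) = 3/(-5 + 2846) = 3/2841 = 3*(1/2841) = 1/947 ≈ 0.0010560)
r = ⅚ (r = (⅙)*5 = ⅚ ≈ 0.83333)
W(A) = 0 (W(A) = -0*(-3) = -⅓*0 = 0)
Q = -6
x = -2 (x = -2 + (0*15)/7 = -2 + (⅐)*0 = -2 + 0 = -2)
Y(h, V) = -6 - 2*h (Y(h, V) = -2*h - 6 = -6 - 2*h)
Y(47, -194) - H = (-6 - 2*47) - 1*1/947 = (-6 - 94) - 1/947 = -100 - 1/947 = -94701/947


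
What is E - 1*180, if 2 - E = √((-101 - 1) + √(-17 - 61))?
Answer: -178 - √(-102 + I*√78) ≈ -178.44 - 10.109*I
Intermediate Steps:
E = 2 - √(-102 + I*√78) (E = 2 - √((-101 - 1) + √(-17 - 61)) = 2 - √(-102 + √(-78)) = 2 - √(-102 + I*√78) ≈ 1.5632 - 10.109*I)
E - 1*180 = (2 - √(-102 + I*√78)) - 1*180 = (2 - √(-102 + I*√78)) - 180 = -178 - √(-102 + I*√78)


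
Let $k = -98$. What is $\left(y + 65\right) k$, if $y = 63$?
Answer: $-12544$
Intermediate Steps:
$\left(y + 65\right) k = \left(63 + 65\right) \left(-98\right) = 128 \left(-98\right) = -12544$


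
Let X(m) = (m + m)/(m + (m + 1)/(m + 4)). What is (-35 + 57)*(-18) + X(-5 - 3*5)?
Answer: -118556/301 ≈ -393.87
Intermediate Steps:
X(m) = 2*m/(m + (1 + m)/(4 + m)) (X(m) = (2*m)/(m + (1 + m)/(4 + m)) = 2*m/(m + (1 + m)/(4 + m)))
(-35 + 57)*(-18) + X(-5 - 3*5) = (-35 + 57)*(-18) + 2*(-5 - 3*5)*(4 + (-5 - 3*5))/(1 + (-5 - 3*5)² + 5*(-5 - 3*5)) = 22*(-18) + 2*(-5 - 15)*(4 + (-5 - 15))/(1 + (-5 - 15)² + 5*(-5 - 15)) = -396 + 2*(-20)*(4 - 20)/(1 + (-20)² + 5*(-20)) = -396 + 2*(-20)*(-16)/(1 + 400 - 100) = -396 + 2*(-20)*(-16)/301 = -396 + 2*(-20)*(1/301)*(-16) = -396 + 640/301 = -118556/301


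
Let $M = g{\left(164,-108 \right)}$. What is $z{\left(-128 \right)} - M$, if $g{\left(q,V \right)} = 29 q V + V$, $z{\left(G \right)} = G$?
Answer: $513628$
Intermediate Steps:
$g{\left(q,V \right)} = V + 29 V q$ ($g{\left(q,V \right)} = 29 V q + V = V + 29 V q$)
$M = -513756$ ($M = - 108 \left(1 + 29 \cdot 164\right) = - 108 \left(1 + 4756\right) = \left(-108\right) 4757 = -513756$)
$z{\left(-128 \right)} - M = -128 - -513756 = -128 + 513756 = 513628$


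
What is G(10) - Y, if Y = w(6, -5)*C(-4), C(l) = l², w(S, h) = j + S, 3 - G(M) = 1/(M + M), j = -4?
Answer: -581/20 ≈ -29.050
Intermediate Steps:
G(M) = 3 - 1/(2*M) (G(M) = 3 - 1/(M + M) = 3 - 1/(2*M))
w(S, h) = -4 + S
Y = 32 (Y = (-4 + 6)*(-4)² = 2*16 = 32)
G(10) - Y = (3 - ½/10) - 1*32 = (3 - ½*⅒) - 32 = (3 - 1/20) - 32 = 59/20 - 32 = -581/20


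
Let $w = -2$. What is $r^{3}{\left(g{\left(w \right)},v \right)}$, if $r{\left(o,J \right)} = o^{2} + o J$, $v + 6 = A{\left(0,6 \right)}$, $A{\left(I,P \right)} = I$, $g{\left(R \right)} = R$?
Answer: $4096$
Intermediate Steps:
$v = -6$ ($v = -6 + 0 = -6$)
$r{\left(o,J \right)} = o^{2} + J o$
$r^{3}{\left(g{\left(w \right)},v \right)} = \left(- 2 \left(-6 - 2\right)\right)^{3} = \left(\left(-2\right) \left(-8\right)\right)^{3} = 16^{3} = 4096$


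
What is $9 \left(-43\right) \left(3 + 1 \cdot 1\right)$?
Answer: $-1548$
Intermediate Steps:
$9 \left(-43\right) \left(3 + 1 \cdot 1\right) = - 387 \left(3 + 1\right) = \left(-387\right) 4 = -1548$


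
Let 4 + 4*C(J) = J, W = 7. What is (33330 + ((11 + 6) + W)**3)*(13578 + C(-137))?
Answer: 1277189667/2 ≈ 6.3860e+8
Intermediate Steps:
C(J) = -1 + J/4
(33330 + ((11 + 6) + W)**3)*(13578 + C(-137)) = (33330 + ((11 + 6) + 7)**3)*(13578 + (-1 + (1/4)*(-137))) = (33330 + (17 + 7)**3)*(13578 + (-1 - 137/4)) = (33330 + 24**3)*(13578 - 141/4) = (33330 + 13824)*(54171/4) = 47154*(54171/4) = 1277189667/2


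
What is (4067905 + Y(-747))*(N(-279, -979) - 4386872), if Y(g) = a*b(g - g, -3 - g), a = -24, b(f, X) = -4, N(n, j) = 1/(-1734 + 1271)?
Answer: -8262605257237737/463 ≈ -1.7846e+13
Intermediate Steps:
N(n, j) = -1/463 (N(n, j) = 1/(-463) = -1/463)
Y(g) = 96 (Y(g) = -24*(-4) = 96)
(4067905 + Y(-747))*(N(-279, -979) - 4386872) = (4067905 + 96)*(-1/463 - 4386872) = 4068001*(-2031121737/463) = -8262605257237737/463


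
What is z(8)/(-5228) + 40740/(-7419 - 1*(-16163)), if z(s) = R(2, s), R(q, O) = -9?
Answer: 26633427/5714204 ≈ 4.6609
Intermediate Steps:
z(s) = -9
z(8)/(-5228) + 40740/(-7419 - 1*(-16163)) = -9/(-5228) + 40740/(-7419 - 1*(-16163)) = -9*(-1/5228) + 40740/(-7419 + 16163) = 9/5228 + 40740/8744 = 9/5228 + 40740*(1/8744) = 9/5228 + 10185/2186 = 26633427/5714204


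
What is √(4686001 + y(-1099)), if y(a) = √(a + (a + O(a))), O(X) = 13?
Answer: √(4686001 + I*√2185) ≈ 2164.7 + 0.01*I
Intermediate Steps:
y(a) = √(13 + 2*a) (y(a) = √(a + (a + 13)) = √(a + (13 + a)) = √(13 + 2*a))
√(4686001 + y(-1099)) = √(4686001 + √(13 + 2*(-1099))) = √(4686001 + √(13 - 2198)) = √(4686001 + √(-2185)) = √(4686001 + I*√2185)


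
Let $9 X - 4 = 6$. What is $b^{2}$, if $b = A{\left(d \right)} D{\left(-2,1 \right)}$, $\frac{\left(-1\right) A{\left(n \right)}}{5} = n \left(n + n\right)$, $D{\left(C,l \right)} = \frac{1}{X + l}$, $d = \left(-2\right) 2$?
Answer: $\frac{2073600}{361} \approx 5744.0$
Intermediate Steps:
$d = -4$
$X = \frac{10}{9}$ ($X = \frac{4}{9} + \frac{1}{9} \cdot 6 = \frac{4}{9} + \frac{2}{3} = \frac{10}{9} \approx 1.1111$)
$D{\left(C,l \right)} = \frac{1}{\frac{10}{9} + l}$
$A{\left(n \right)} = - 10 n^{2}$ ($A{\left(n \right)} = - 5 n \left(n + n\right) = - 5 n 2 n = - 5 \cdot 2 n^{2} = - 10 n^{2}$)
$b = - \frac{1440}{19}$ ($b = - 10 \left(-4\right)^{2} \frac{9}{10 + 9 \cdot 1} = \left(-10\right) 16 \frac{9}{10 + 9} = - 160 \cdot \frac{9}{19} = - 160 \cdot 9 \cdot \frac{1}{19} = \left(-160\right) \frac{9}{19} = - \frac{1440}{19} \approx -75.789$)
$b^{2} = \left(- \frac{1440}{19}\right)^{2} = \frac{2073600}{361}$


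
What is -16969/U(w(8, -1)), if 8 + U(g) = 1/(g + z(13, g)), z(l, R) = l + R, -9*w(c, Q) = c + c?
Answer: 1442365/671 ≈ 2149.6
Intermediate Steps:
w(c, Q) = -2*c/9 (w(c, Q) = -(c + c)/9 = -2*c/9)
z(l, R) = R + l
U(g) = -8 + 1/(13 + 2*g) (U(g) = -8 + 1/(g + (g + 13)) = -8 + 1/(g + (13 + g)) = -8 + 1/(13 + 2*g))
-16969/U(w(8, -1)) = -16969*(13 + 2*(-2/9*8))/(-103 - (-32)*8/9) = -16969*(13 + 2*(-16/9))/(-103 - 16*(-16/9)) = -16969*(13 - 32/9)/(-103 + 256/9) = -16969/(-671/9/(85/9)) = -16969/((9/85)*(-671/9)) = -16969/(-671/85) = -16969*(-85/671) = 1442365/671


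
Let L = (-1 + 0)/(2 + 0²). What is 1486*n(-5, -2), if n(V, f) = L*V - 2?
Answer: 743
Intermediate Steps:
L = -½ (L = -1/(2 + 0) = -1/2 = -1*½ = -½ ≈ -0.50000)
n(V, f) = -2 - V/2 (n(V, f) = -V/2 - 2 = -2 - V/2)
1486*n(-5, -2) = 1486*(-2 - ½*(-5)) = 1486*(-2 + 5/2) = 1486*(½) = 743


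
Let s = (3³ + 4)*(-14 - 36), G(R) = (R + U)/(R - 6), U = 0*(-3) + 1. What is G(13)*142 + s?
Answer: -1266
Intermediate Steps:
U = 1 (U = 0 + 1 = 1)
G(R) = (1 + R)/(-6 + R) (G(R) = (R + 1)/(R - 6) = (1 + R)/(-6 + R))
s = -1550 (s = (27 + 4)*(-50) = 31*(-50) = -1550)
G(13)*142 + s = ((1 + 13)/(-6 + 13))*142 - 1550 = (14/7)*142 - 1550 = ((⅐)*14)*142 - 1550 = 2*142 - 1550 = 284 - 1550 = -1266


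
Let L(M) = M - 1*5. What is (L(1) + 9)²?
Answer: 25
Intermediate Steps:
L(M) = -5 + M (L(M) = M - 5 = -5 + M)
(L(1) + 9)² = ((-5 + 1) + 9)² = (-4 + 9)² = 5² = 25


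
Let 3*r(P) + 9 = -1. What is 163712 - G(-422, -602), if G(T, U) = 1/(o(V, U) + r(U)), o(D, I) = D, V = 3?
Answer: 163715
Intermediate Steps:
r(P) = -10/3 (r(P) = -3 + (1/3)*(-1) = -3 - 1/3 = -10/3)
G(T, U) = -3 (G(T, U) = 1/(3 - 10/3) = 1/(-1/3) = -3)
163712 - G(-422, -602) = 163712 - 1*(-3) = 163712 + 3 = 163715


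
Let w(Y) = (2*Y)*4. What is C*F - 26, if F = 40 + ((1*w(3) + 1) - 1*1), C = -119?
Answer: -7642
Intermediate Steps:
w(Y) = 8*Y
F = 64 (F = 40 + ((1*(8*3) + 1) - 1*1) = 40 + ((1*24 + 1) - 1) = 40 + ((24 + 1) - 1) = 40 + (25 - 1) = 40 + 24 = 64)
C*F - 26 = -119*64 - 26 = -7616 - 26 = -7642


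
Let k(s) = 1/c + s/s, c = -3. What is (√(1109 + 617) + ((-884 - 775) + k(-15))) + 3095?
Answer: 4310/3 + √1726 ≈ 1478.2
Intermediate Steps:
k(s) = ⅔ (k(s) = 1/(-3) + s/s = 1*(-⅓) + 1 = -⅓ + 1 = ⅔)
(√(1109 + 617) + ((-884 - 775) + k(-15))) + 3095 = (√(1109 + 617) + ((-884 - 775) + ⅔)) + 3095 = (√1726 + (-1659 + ⅔)) + 3095 = (√1726 - 4975/3) + 3095 = (-4975/3 + √1726) + 3095 = 4310/3 + √1726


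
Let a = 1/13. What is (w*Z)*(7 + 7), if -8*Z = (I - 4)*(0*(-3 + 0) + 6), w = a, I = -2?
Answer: 63/13 ≈ 4.8462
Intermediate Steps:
a = 1/13 ≈ 0.076923
w = 1/13 ≈ 0.076923
Z = 9/2 (Z = -(-2 - 4)*(0*(-3 + 0) + 6)/8 = -(-3)*(0*(-3) + 6)/4 = -(-3)*(0 + 6)/4 = -(-3)*6/4 = -⅛*(-36) = 9/2 ≈ 4.5000)
(w*Z)*(7 + 7) = ((1/13)*(9/2))*(7 + 7) = (9/26)*14 = 63/13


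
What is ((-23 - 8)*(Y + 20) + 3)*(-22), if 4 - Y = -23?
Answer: 31988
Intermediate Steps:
Y = 27 (Y = 4 - 1*(-23) = 4 + 23 = 27)
((-23 - 8)*(Y + 20) + 3)*(-22) = ((-23 - 8)*(27 + 20) + 3)*(-22) = (-31*47 + 3)*(-22) = (-1457 + 3)*(-22) = -1454*(-22) = 31988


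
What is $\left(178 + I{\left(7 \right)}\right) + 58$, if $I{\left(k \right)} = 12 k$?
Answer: $320$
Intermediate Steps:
$\left(178 + I{\left(7 \right)}\right) + 58 = \left(178 + 12 \cdot 7\right) + 58 = \left(178 + 84\right) + 58 = 262 + 58 = 320$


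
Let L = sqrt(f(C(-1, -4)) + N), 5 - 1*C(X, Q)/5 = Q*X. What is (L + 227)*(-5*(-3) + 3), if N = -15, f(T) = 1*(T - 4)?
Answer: 4086 + 18*I*sqrt(14) ≈ 4086.0 + 67.35*I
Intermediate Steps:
C(X, Q) = 25 - 5*Q*X
f(T) = -4 + T (f(T) = 1*(-4 + T) = -4 + T)
L = I*sqrt(14) (L = sqrt((-4 + (25 - 5*(-4)*(-1))) - 15) = sqrt((-4 + (25 - 20)) - 15) = sqrt((-4 + 5) - 15) = sqrt(1 - 15) = sqrt(-14) = I*sqrt(14) ≈ 3.7417*I)
(L + 227)*(-5*(-3) + 3) = (I*sqrt(14) + 227)*(-5*(-3) + 3) = (227 + I*sqrt(14))*(15 + 3) = (227 + I*sqrt(14))*18 = 4086 + 18*I*sqrt(14)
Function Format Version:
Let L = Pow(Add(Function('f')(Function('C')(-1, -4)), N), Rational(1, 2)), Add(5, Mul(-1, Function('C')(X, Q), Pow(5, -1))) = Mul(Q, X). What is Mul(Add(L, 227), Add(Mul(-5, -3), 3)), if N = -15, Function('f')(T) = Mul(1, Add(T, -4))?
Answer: Add(4086, Mul(18, I, Pow(14, Rational(1, 2)))) ≈ Add(4086.0, Mul(67.350, I))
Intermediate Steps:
Function('C')(X, Q) = Add(25, Mul(-5, Q, X)) (Function('C')(X, Q) = Add(25, Mul(-5, Mul(Q, X))) = Add(25, Mul(-5, Q, X)))
Function('f')(T) = Add(-4, T) (Function('f')(T) = Mul(1, Add(-4, T)) = Add(-4, T))
L = Mul(I, Pow(14, Rational(1, 2))) (L = Pow(Add(Add(-4, Add(25, Mul(-5, -4, -1))), -15), Rational(1, 2)) = Pow(Add(Add(-4, Add(25, -20)), -15), Rational(1, 2)) = Pow(Add(Add(-4, 5), -15), Rational(1, 2)) = Pow(Add(1, -15), Rational(1, 2)) = Pow(-14, Rational(1, 2)) = Mul(I, Pow(14, Rational(1, 2))) ≈ Mul(3.7417, I))
Mul(Add(L, 227), Add(Mul(-5, -3), 3)) = Mul(Add(Mul(I, Pow(14, Rational(1, 2))), 227), Add(Mul(-5, -3), 3)) = Mul(Add(227, Mul(I, Pow(14, Rational(1, 2)))), Add(15, 3)) = Mul(Add(227, Mul(I, Pow(14, Rational(1, 2)))), 18) = Add(4086, Mul(18, I, Pow(14, Rational(1, 2))))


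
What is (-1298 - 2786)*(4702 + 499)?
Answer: -21240884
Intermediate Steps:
(-1298 - 2786)*(4702 + 499) = -4084*5201 = -21240884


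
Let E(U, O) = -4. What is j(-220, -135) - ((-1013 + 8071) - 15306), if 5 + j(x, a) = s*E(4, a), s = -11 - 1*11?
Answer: 8331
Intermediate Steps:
s = -22 (s = -11 - 11 = -22)
j(x, a) = 83 (j(x, a) = -5 - 22*(-4) = -5 + 88 = 83)
j(-220, -135) - ((-1013 + 8071) - 15306) = 83 - ((-1013 + 8071) - 15306) = 83 - (7058 - 15306) = 83 - 1*(-8248) = 83 + 8248 = 8331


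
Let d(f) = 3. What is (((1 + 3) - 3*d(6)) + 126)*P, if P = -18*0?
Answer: 0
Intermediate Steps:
P = 0
(((1 + 3) - 3*d(6)) + 126)*P = (((1 + 3) - 3*3) + 126)*0 = ((4 - 9) + 126)*0 = (-5 + 126)*0 = 121*0 = 0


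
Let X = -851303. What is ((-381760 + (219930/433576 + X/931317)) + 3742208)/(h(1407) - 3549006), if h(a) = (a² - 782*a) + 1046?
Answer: -678468823635267749/538782907790358660 ≈ -1.2593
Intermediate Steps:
h(a) = 1046 + a² - 782*a
((-381760 + (219930/433576 + X/931317)) + 3742208)/(h(1407) - 3549006) = ((-381760 + (219930/433576 - 851303/931317)) + 3742208)/((1046 + 1407² - 782*1407) - 3549006) = ((-381760 + (219930*(1/433576) - 851303*1/931317)) + 3742208)/((1046 + 1979649 - 1100274) - 3549006) = ((-381760 + (109965/216788 - 851303/931317)) + 3742208)/(880421 - 3549006) = ((-381760 - 82140000859/201898349796) + 3742208)/(-2668585) = (-77076796158121819/201898349796 + 3742208)*(-1/2668585) = (678468823635267749/201898349796)*(-1/2668585) = -678468823635267749/538782907790358660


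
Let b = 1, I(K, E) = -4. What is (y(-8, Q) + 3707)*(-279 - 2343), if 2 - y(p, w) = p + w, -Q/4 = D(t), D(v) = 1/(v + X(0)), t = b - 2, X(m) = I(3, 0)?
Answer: -48719382/5 ≈ -9.7439e+6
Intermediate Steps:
X(m) = -4
t = -1 (t = 1 - 2 = -1)
D(v) = 1/(-4 + v) (D(v) = 1/(v - 4) = 1/(-4 + v))
Q = ⅘ (Q = -4/(-4 - 1) = -4/(-5) = -4*(-⅕) = ⅘ ≈ 0.80000)
y(p, w) = 2 - p - w (y(p, w) = 2 - (p + w) = 2 + (-p - w) = 2 - p - w)
(y(-8, Q) + 3707)*(-279 - 2343) = ((2 - 1*(-8) - 1*⅘) + 3707)*(-279 - 2343) = ((2 + 8 - ⅘) + 3707)*(-2622) = (46/5 + 3707)*(-2622) = (18581/5)*(-2622) = -48719382/5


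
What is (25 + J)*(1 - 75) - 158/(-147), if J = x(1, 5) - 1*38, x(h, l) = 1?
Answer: 130694/147 ≈ 889.08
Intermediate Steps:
J = -37 (J = 1 - 1*38 = 1 - 38 = -37)
(25 + J)*(1 - 75) - 158/(-147) = (25 - 37)*(1 - 75) - 158/(-147) = -12*(-74) - 158*(-1/147) = 888 + 158/147 = 130694/147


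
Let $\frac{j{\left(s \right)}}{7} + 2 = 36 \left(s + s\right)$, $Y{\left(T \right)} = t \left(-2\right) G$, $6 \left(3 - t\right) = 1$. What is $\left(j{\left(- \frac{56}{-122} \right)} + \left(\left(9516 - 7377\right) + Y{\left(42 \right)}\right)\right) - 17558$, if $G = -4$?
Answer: $- \frac{2777755}{183} \approx -15179.0$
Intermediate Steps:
$t = \frac{17}{6}$ ($t = 3 - \frac{1}{6} = \frac{17}{6} \approx 2.8333$)
$Y{\left(T \right)} = \frac{68}{3}$ ($Y{\left(T \right)} = \frac{17}{6} \left(-2\right) \left(-4\right) = \left(- \frac{17}{3}\right) \left(-4\right) = \frac{68}{3}$)
$j{\left(s \right)} = -14 + 504 s$ ($j{\left(s \right)} = -14 + 7 \cdot 36 \left(s + s\right) = -14 + 7 \cdot 36 \cdot 2 s = -14 + 7 \cdot 72 s = -14 + 504 s$)
$\left(j{\left(- \frac{56}{-122} \right)} + \left(\left(9516 - 7377\right) + Y{\left(42 \right)}\right)\right) - 17558 = \left(\left(-14 + 504 \left(- \frac{56}{-122}\right)\right) + \left(\left(9516 - 7377\right) + \frac{68}{3}\right)\right) - 17558 = \left(\left(-14 + 504 \left(\left(-56\right) \left(- \frac{1}{122}\right)\right)\right) + \left(2139 + \frac{68}{3}\right)\right) - 17558 = \left(\left(-14 + 504 \cdot \frac{28}{61}\right) + \frac{6485}{3}\right) - 17558 = \left(\left(-14 + \frac{14112}{61}\right) + \frac{6485}{3}\right) - 17558 = \left(\frac{13258}{61} + \frac{6485}{3}\right) - 17558 = \frac{435359}{183} - 17558 = - \frac{2777755}{183}$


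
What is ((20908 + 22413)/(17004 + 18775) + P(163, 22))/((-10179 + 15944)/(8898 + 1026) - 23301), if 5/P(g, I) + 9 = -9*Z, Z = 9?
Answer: -1230574346/24819895054983 ≈ -4.9580e-5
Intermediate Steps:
P(g, I) = -1/18 (P(g, I) = 5/(-9 - 9*9) = 5/(-9 - 81) = 5/(-90) = 5*(-1/90) = -1/18)
((20908 + 22413)/(17004 + 18775) + P(163, 22))/((-10179 + 15944)/(8898 + 1026) - 23301) = ((20908 + 22413)/(17004 + 18775) - 1/18)/((-10179 + 15944)/(8898 + 1026) - 23301) = (43321/35779 - 1/18)/(5765/9924 - 23301) = 743999/(644022*(-231233359/9924)) = (743999/644022)*(-9924/231233359) = -1230574346/24819895054983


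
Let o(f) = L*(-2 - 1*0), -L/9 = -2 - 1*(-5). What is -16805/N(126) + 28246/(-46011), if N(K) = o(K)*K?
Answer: -45971459/14907564 ≈ -3.0838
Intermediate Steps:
L = -27 (L = -9*(-2 - 1*(-5)) = -9*(-2 + 5) = -9*3 = -27)
o(f) = 54 (o(f) = -27*(-2 - 1*0) = -27*(-2 + 0) = -27*(-2) = 54)
N(K) = 54*K
-16805/N(126) + 28246/(-46011) = -16805/(54*126) + 28246/(-46011) = -16805/6804 + 28246*(-1/46011) = -16805*1/6804 - 28246/46011 = -16805/6804 - 28246/46011 = -45971459/14907564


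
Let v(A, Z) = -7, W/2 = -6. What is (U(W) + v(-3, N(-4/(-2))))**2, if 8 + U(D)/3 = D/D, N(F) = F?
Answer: 784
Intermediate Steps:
W = -12 (W = 2*(-6) = -12)
U(D) = -21 (U(D) = -24 + 3*(D/D) = -24 + 3*1 = -24 + 3 = -21)
(U(W) + v(-3, N(-4/(-2))))**2 = (-21 - 7)**2 = (-28)**2 = 784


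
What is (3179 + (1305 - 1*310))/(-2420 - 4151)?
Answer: -4174/6571 ≈ -0.63522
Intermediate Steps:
(3179 + (1305 - 1*310))/(-2420 - 4151) = (3179 + (1305 - 310))/(-6571) = (3179 + 995)*(-1/6571) = 4174*(-1/6571) = -4174/6571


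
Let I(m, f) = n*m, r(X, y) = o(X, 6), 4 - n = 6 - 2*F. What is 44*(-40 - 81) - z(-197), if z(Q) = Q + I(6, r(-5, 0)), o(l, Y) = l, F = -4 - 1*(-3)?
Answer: -5103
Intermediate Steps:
F = -1 (F = -4 + 3 = -1)
n = -4 (n = 4 - (6 - 2*(-1)) = 4 - (6 + 2) = 4 - 1*8 = 4 - 8 = -4)
r(X, y) = X
I(m, f) = -4*m
z(Q) = -24 + Q (z(Q) = Q - 4*6 = Q - 24 = -24 + Q)
44*(-40 - 81) - z(-197) = 44*(-40 - 81) - (-24 - 197) = 44*(-121) - 1*(-221) = -5324 + 221 = -5103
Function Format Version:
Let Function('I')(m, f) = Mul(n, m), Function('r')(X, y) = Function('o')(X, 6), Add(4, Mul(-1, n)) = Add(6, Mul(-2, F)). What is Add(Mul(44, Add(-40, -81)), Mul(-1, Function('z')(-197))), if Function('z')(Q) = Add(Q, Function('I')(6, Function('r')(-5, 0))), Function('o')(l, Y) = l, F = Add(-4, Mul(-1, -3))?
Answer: -5103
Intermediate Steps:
F = -1 (F = Add(-4, 3) = -1)
n = -4 (n = Add(4, Mul(-1, Add(6, Mul(-2, -1)))) = Add(4, Mul(-1, Add(6, 2))) = Add(4, Mul(-1, 8)) = Add(4, -8) = -4)
Function('r')(X, y) = X
Function('I')(m, f) = Mul(-4, m)
Function('z')(Q) = Add(-24, Q) (Function('z')(Q) = Add(Q, Mul(-4, 6)) = Add(Q, -24) = Add(-24, Q))
Add(Mul(44, Add(-40, -81)), Mul(-1, Function('z')(-197))) = Add(Mul(44, Add(-40, -81)), Mul(-1, Add(-24, -197))) = Add(Mul(44, -121), Mul(-1, -221)) = Add(-5324, 221) = -5103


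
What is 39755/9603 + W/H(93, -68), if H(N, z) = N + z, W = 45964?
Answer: 442386167/240075 ≈ 1842.7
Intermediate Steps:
39755/9603 + W/H(93, -68) = 39755/9603 + 45964/(93 - 68) = 39755*(1/9603) + 45964/25 = 39755/9603 + 45964*(1/25) = 39755/9603 + 45964/25 = 442386167/240075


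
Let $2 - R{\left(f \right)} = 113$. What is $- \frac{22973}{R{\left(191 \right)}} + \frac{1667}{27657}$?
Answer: $\frac{211849766}{1023309} \approx 207.02$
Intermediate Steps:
$R{\left(f \right)} = -111$ ($R{\left(f \right)} = 2 - 113 = -111$)
$- \frac{22973}{R{\left(191 \right)}} + \frac{1667}{27657} = - \frac{22973}{-111} + \frac{1667}{27657} = \left(-22973\right) \left(- \frac{1}{111}\right) + 1667 \cdot \frac{1}{27657} = \frac{22973}{111} + \frac{1667}{27657} = \frac{211849766}{1023309}$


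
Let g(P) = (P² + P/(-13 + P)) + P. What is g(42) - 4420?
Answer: -75764/29 ≈ -2612.6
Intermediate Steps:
g(P) = P + P² + P/(-13 + P) (g(P) = (P² + P/(-13 + P)) + P = P + P² + P/(-13 + P))
g(42) - 4420 = 42*(-12 + 42² - 12*42)/(-13 + 42) - 4420 = 42*(-12 + 1764 - 504)/29 - 4420 = 42*(1/29)*1248 - 4420 = 52416/29 - 4420 = -75764/29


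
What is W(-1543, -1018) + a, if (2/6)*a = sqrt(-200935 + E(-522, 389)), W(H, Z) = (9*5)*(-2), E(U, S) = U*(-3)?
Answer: -90 + 3*I*sqrt(199369) ≈ -90.0 + 1339.5*I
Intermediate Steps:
E(U, S) = -3*U
W(H, Z) = -90 (W(H, Z) = 45*(-2) = -90)
a = 3*I*sqrt(199369) (a = 3*sqrt(-200935 - 3*(-522)) = 3*sqrt(-200935 + 1566) = 3*sqrt(-199369) = 3*(I*sqrt(199369)) = 3*I*sqrt(199369) ≈ 1339.5*I)
W(-1543, -1018) + a = -90 + 3*I*sqrt(199369)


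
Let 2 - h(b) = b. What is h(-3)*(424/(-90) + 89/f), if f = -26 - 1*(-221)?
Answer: -2489/117 ≈ -21.273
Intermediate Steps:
f = 195 (f = -26 + 221 = 195)
h(b) = 2 - b
h(-3)*(424/(-90) + 89/f) = (2 - 1*(-3))*(424/(-90) + 89/195) = (2 + 3)*(424*(-1/90) + 89*(1/195)) = 5*(-212/45 + 89/195) = 5*(-2489/585) = -2489/117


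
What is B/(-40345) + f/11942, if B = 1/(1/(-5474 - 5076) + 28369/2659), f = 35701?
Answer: 86216896856306799/28839611842179418 ≈ 2.9895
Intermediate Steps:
B = 28052450/299290291 (B = 1/(1/(-10550) + 28369*(1/2659)) = 1/(-1/10550 + 28369/2659) = 1/(299290291/28052450) = 28052450/299290291 ≈ 0.093730)
B/(-40345) + f/11942 = (28052450/299290291)/(-40345) + 35701/11942 = (28052450/299290291)*(-1/40345) + 35701*(1/11942) = -5610490/2414973358079 + 35701/11942 = 86216896856306799/28839611842179418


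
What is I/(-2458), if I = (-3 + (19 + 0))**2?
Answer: -128/1229 ≈ -0.10415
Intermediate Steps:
I = 256 (I = (-3 + 19)**2 = 16**2 = 256)
I/(-2458) = 256/(-2458) = 256*(-1/2458) = -128/1229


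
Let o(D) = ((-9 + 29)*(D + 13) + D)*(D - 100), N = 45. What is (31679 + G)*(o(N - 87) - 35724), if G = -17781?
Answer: 731034800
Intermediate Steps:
o(D) = (-100 + D)*(260 + 21*D) (o(D) = (20*(13 + D) + D)*(-100 + D) = ((260 + 20*D) + D)*(-100 + D) = (260 + 21*D)*(-100 + D) = (-100 + D)*(260 + 21*D))
(31679 + G)*(o(N - 87) - 35724) = (31679 - 17781)*((-26000 - 1840*(45 - 87) + 21*(45 - 87)²) - 35724) = 13898*((-26000 - 1840*(-42) + 21*(-42)²) - 35724) = 13898*((-26000 + 77280 + 21*1764) - 35724) = 13898*((-26000 + 77280 + 37044) - 35724) = 13898*(88324 - 35724) = 13898*52600 = 731034800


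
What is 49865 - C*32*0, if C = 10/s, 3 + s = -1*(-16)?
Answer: 49865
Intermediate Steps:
s = 13 (s = -3 - 1*(-16) = -3 + 16 = 13)
C = 10/13 ≈ 0.76923
49865 - C*32*0 = 49865 - (10/13)*32*0 = 49865 - 320*0/13 = 49865 - 1*0 = 49865 + 0 = 49865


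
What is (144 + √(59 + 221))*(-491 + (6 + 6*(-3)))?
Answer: -72432 - 1006*√70 ≈ -80849.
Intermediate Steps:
(144 + √(59 + 221))*(-491 + (6 + 6*(-3))) = (144 + √280)*(-491 + (6 - 18)) = (144 + 2*√70)*(-491 - 12) = (144 + 2*√70)*(-503) = -72432 - 1006*√70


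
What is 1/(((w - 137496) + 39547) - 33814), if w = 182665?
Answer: 1/50902 ≈ 1.9646e-5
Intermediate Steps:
1/(((w - 137496) + 39547) - 33814) = 1/(((182665 - 137496) + 39547) - 33814) = 1/((45169 + 39547) - 33814) = 1/(84716 - 33814) = 1/50902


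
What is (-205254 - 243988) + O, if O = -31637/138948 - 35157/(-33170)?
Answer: -1035254968146587/2304452580 ≈ -4.4924e+5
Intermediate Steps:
O = 1917797773/2304452580 (O = -31637*1/138948 - 35157*(-1/33170) = -31637/138948 + 35157/33170 = 1917797773/2304452580 ≈ 0.83221)
(-205254 - 243988) + O = (-205254 - 243988) + 1917797773/2304452580 = -449242 + 1917797773/2304452580 = -1035254968146587/2304452580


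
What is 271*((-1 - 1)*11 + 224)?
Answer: 54742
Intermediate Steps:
271*((-1 - 1)*11 + 224) = 271*(-2*11 + 224) = 271*(-22 + 224) = 271*202 = 54742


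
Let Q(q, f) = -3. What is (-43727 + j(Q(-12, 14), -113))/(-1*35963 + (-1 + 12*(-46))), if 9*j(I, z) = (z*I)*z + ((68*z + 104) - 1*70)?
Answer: 36625/27387 ≈ 1.3373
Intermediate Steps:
j(I, z) = 34/9 + 68*z/9 + I*z**2/9 (j(I, z) = ((z*I)*z + ((68*z + 104) - 1*70))/9 = ((I*z)*z + ((104 + 68*z) - 70))/9 = (I*z**2 + (34 + 68*z))/9 = (34 + 68*z + I*z**2)/9 = 34/9 + 68*z/9 + I*z**2/9)
(-43727 + j(Q(-12, 14), -113))/(-1*35963 + (-1 + 12*(-46))) = (-43727 + (34/9 + (68/9)*(-113) + (1/9)*(-3)*(-113)**2))/(-1*35963 + (-1 + 12*(-46))) = (-43727 + (34/9 - 7684/9 + (1/9)*(-3)*12769))/(-35963 + (-1 - 552)) = (-43727 + (34/9 - 7684/9 - 12769/3))/(-35963 - 553) = (-43727 - 15319/3)/(-36516) = -146500/3*(-1/36516) = 36625/27387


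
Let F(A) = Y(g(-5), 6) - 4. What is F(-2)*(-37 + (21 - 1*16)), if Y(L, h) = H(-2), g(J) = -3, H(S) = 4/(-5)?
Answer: 768/5 ≈ 153.60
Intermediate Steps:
H(S) = -4/5 (H(S) = 4*(-1/5) = -4/5)
Y(L, h) = -4/5
F(A) = -24/5 (F(A) = -4/5 - 4 = -24/5)
F(-2)*(-37 + (21 - 1*16)) = -24*(-37 + (21 - 1*16))/5 = -24*(-37 + (21 - 16))/5 = -24*(-37 + 5)/5 = -24/5*(-32) = 768/5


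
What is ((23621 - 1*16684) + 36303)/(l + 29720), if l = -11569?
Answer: 43240/18151 ≈ 2.3822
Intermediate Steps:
((23621 - 1*16684) + 36303)/(l + 29720) = ((23621 - 1*16684) + 36303)/(-11569 + 29720) = ((23621 - 16684) + 36303)/18151 = (6937 + 36303)*(1/18151) = 43240*(1/18151) = 43240/18151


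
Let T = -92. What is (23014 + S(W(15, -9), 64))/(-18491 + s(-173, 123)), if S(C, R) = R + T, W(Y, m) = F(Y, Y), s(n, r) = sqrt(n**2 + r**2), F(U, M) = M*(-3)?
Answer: -141678042/113957341 - 7662*sqrt(45058)/113957341 ≈ -1.2575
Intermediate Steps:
F(U, M) = -3*M
W(Y, m) = -3*Y
S(C, R) = -92 + R (S(C, R) = R - 92 = -92 + R)
(23014 + S(W(15, -9), 64))/(-18491 + s(-173, 123)) = (23014 + (-92 + 64))/(-18491 + sqrt((-173)**2 + 123**2)) = (23014 - 28)/(-18491 + sqrt(29929 + 15129)) = 22986/(-18491 + sqrt(45058))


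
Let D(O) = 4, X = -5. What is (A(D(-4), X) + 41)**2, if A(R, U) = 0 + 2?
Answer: 1849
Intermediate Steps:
A(R, U) = 2
(A(D(-4), X) + 41)**2 = (2 + 41)**2 = 43**2 = 1849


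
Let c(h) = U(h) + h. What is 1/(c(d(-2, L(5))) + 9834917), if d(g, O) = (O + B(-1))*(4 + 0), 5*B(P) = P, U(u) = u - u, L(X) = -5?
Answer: 5/49174481 ≈ 1.0168e-7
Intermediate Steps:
U(u) = 0
B(P) = P/5
d(g, O) = -⅘ + 4*O (d(g, O) = (O + (⅕)*(-1))*(4 + 0) = (O - ⅕)*4 = (-⅕ + O)*4 = -⅘ + 4*O)
c(h) = h (c(h) = 0 + h = h)
1/(c(d(-2, L(5))) + 9834917) = 1/((-⅘ + 4*(-5)) + 9834917) = 1/((-⅘ - 20) + 9834917) = 1/(-104/5 + 9834917) = 1/(49174481/5) = 5/49174481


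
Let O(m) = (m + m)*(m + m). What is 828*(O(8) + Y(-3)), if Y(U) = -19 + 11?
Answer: 205344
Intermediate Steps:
Y(U) = -8
O(m) = 4*m² (O(m) = (2*m)*(2*m) = 4*m²)
828*(O(8) + Y(-3)) = 828*(4*8² - 8) = 828*(4*64 - 8) = 828*(256 - 8) = 828*248 = 205344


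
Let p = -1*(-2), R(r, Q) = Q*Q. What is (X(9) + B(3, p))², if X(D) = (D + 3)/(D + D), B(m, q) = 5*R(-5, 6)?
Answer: 293764/9 ≈ 32640.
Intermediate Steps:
R(r, Q) = Q²
p = 2
B(m, q) = 180 (B(m, q) = 5*6² = 5*36 = 180)
X(D) = (3 + D)/(2*D) (X(D) = (3 + D)/((2*D)) = (3 + D)*(1/(2*D)) = (3 + D)/(2*D))
(X(9) + B(3, p))² = ((½)*(3 + 9)/9 + 180)² = ((½)*(⅑)*12 + 180)² = (⅔ + 180)² = (542/3)² = 293764/9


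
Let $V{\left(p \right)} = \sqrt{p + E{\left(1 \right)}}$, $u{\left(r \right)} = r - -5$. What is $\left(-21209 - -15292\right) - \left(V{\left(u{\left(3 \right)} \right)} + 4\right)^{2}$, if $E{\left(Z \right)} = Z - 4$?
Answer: $-5938 - 8 \sqrt{5} \approx -5955.9$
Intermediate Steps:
$E{\left(Z \right)} = -4 + Z$
$u{\left(r \right)} = 5 + r$ ($u{\left(r \right)} = r + 5 = 5 + r$)
$V{\left(p \right)} = \sqrt{-3 + p}$ ($V{\left(p \right)} = \sqrt{p + \left(-4 + 1\right)} = \sqrt{p - 3} = \sqrt{-3 + p}$)
$\left(-21209 - -15292\right) - \left(V{\left(u{\left(3 \right)} \right)} + 4\right)^{2} = \left(-21209 - -15292\right) - \left(\sqrt{-3 + \left(5 + 3\right)} + 4\right)^{2} = \left(-21209 + 15292\right) - \left(\sqrt{-3 + 8} + 4\right)^{2} = -5917 - \left(\sqrt{5} + 4\right)^{2} = -5917 - \left(4 + \sqrt{5}\right)^{2}$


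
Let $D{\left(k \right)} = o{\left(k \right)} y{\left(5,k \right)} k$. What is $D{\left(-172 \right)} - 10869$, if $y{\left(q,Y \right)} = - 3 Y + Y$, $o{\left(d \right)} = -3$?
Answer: $166635$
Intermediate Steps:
$y{\left(q,Y \right)} = - 2 Y$
$D{\left(k \right)} = 6 k^{2}$ ($D{\left(k \right)} = - 3 \left(- 2 k\right) k = 6 k k = 6 k^{2}$)
$D{\left(-172 \right)} - 10869 = 6 \left(-172\right)^{2} - 10869 = 6 \cdot 29584 - 10869 = 177504 - 10869 = 166635$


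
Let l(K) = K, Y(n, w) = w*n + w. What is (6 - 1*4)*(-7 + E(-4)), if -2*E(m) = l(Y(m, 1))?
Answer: -11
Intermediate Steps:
Y(n, w) = w + n*w (Y(n, w) = n*w + w = w + n*w)
E(m) = -1/2 - m/2 (E(m) = -(1 + m)/2 = -1/2 - m/2)
(6 - 1*4)*(-7 + E(-4)) = (6 - 1*4)*(-7 + (-1/2 - 1/2*(-4))) = (6 - 4)*(-7 + (-1/2 + 2)) = 2*(-7 + 3/2) = 2*(-11/2) = -11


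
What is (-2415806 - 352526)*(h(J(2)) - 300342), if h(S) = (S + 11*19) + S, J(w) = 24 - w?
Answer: 830745981548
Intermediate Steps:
h(S) = 209 + 2*S (h(S) = (S + 209) + S = (209 + S) + S = 209 + 2*S)
(-2415806 - 352526)*(h(J(2)) - 300342) = (-2415806 - 352526)*((209 + 2*(24 - 1*2)) - 300342) = -2768332*((209 + 2*(24 - 2)) - 300342) = -2768332*((209 + 2*22) - 300342) = -2768332*((209 + 44) - 300342) = -2768332*(253 - 300342) = -2768332*(-300089) = 830745981548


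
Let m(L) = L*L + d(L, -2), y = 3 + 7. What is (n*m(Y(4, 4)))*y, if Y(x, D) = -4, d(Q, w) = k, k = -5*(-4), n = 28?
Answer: 10080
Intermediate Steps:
k = 20
d(Q, w) = 20
y = 10
m(L) = 20 + L**2 (m(L) = L*L + 20 = L**2 + 20 = 20 + L**2)
(n*m(Y(4, 4)))*y = (28*(20 + (-4)**2))*10 = (28*(20 + 16))*10 = (28*36)*10 = 1008*10 = 10080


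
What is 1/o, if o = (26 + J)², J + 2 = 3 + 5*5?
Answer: 1/2704 ≈ 0.00036982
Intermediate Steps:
J = 26 (J = -2 + (3 + 5*5) = -2 + (3 + 25) = -2 + 28 = 26)
o = 2704 (o = (26 + 26)² = 52² = 2704)
1/o = 1/2704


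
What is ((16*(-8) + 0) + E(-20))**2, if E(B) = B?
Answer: 21904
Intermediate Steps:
((16*(-8) + 0) + E(-20))**2 = ((16*(-8) + 0) - 20)**2 = ((-128 + 0) - 20)**2 = (-128 - 20)**2 = (-148)**2 = 21904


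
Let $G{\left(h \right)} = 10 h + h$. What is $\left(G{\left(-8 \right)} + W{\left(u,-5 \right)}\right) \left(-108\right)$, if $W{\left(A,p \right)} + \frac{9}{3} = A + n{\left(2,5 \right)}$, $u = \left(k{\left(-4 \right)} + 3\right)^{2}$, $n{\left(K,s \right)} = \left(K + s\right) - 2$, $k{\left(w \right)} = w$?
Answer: $9180$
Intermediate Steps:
$G{\left(h \right)} = 11 h$
$n{\left(K,s \right)} = -2 + K + s$
$u = 1$ ($u = \left(-4 + 3\right)^{2} = \left(-1\right)^{2} = 1$)
$W{\left(A,p \right)} = 2 + A$ ($W{\left(A,p \right)} = -3 + \left(A + \left(-2 + 2 + 5\right)\right) = -3 + \left(A + 5\right) = -3 + \left(5 + A\right) = 2 + A$)
$\left(G{\left(-8 \right)} + W{\left(u,-5 \right)}\right) \left(-108\right) = \left(11 \left(-8\right) + \left(2 + 1\right)\right) \left(-108\right) = \left(-88 + 3\right) \left(-108\right) = \left(-85\right) \left(-108\right) = 9180$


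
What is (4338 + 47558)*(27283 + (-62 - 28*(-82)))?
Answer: 1531814232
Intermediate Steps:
(4338 + 47558)*(27283 + (-62 - 28*(-82))) = 51896*(27283 + (-62 + 2296)) = 51896*(27283 + 2234) = 51896*29517 = 1531814232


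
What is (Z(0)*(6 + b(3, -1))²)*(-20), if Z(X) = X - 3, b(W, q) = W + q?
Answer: 3840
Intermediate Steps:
Z(X) = -3 + X
(Z(0)*(6 + b(3, -1))²)*(-20) = ((-3 + 0)*(6 + (3 - 1))²)*(-20) = -3*(6 + 2)²*(-20) = -3*8²*(-20) = -3*64*(-20) = -192*(-20) = 3840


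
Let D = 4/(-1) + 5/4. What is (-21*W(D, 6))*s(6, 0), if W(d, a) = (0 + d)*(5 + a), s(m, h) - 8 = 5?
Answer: 33033/4 ≈ 8258.3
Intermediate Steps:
D = -11/4 (D = 4*(-1) + 5*(¼) = -4 + 5/4 = -11/4 ≈ -2.7500)
s(m, h) = 13 (s(m, h) = 8 + 5 = 13)
W(d, a) = d*(5 + a)
(-21*W(D, 6))*s(6, 0) = -(-231)*(5 + 6)/4*13 = -(-231)*11/4*13 = -21*(-121/4)*13 = (2541/4)*13 = 33033/4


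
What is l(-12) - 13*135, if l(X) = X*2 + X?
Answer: -1791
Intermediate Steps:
l(X) = 3*X (l(X) = 2*X + X = 3*X)
l(-12) - 13*135 = 3*(-12) - 13*135 = -36 - 1755 = -1791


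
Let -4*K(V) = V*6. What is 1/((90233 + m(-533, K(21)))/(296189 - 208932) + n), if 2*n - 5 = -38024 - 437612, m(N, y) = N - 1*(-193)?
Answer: -174514/41501954381 ≈ -4.2050e-6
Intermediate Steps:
K(V) = -3*V/2 (K(V) = -V*6/4 = -3*V/2)
m(N, y) = 193 + N (m(N, y) = N + 193 = 193 + N)
n = -475631/2 (n = 5/2 + (-38024 - 437612)/2 = 5/2 + (1/2)*(-475636) = 5/2 - 237818 = -475631/2 ≈ -2.3782e+5)
1/((90233 + m(-533, K(21)))/(296189 - 208932) + n) = 1/((90233 + (193 - 533))/(296189 - 208932) - 475631/2) = 1/((90233 - 340)/87257 - 475631/2) = 1/(89893*(1/87257) - 475631/2) = 1/(89893/87257 - 475631/2) = 1/(-41501954381/174514) = -174514/41501954381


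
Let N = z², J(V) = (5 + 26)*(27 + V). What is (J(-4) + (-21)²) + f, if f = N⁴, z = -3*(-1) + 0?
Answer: 7715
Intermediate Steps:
J(V) = 837 + 31*V (J(V) = 31*(27 + V) = 837 + 31*V)
z = 3 (z = 3 + 0 = 3)
N = 9 (N = 3² = 9)
f = 6561 (f = 9⁴ = 6561)
(J(-4) + (-21)²) + f = ((837 + 31*(-4)) + (-21)²) + 6561 = ((837 - 124) + 441) + 6561 = (713 + 441) + 6561 = 1154 + 6561 = 7715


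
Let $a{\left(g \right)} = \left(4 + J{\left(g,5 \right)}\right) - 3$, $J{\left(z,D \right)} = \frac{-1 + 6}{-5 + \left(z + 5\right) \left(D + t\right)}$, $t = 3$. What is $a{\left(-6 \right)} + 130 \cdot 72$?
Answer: $\frac{121688}{13} \approx 9360.6$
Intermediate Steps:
$J{\left(z,D \right)} = \frac{5}{-5 + \left(3 + D\right) \left(5 + z\right)}$ ($J{\left(z,D \right)} = \frac{-1 + 6}{-5 + \left(z + 5\right) \left(D + 3\right)} = \frac{5}{-5 + \left(5 + z\right) \left(3 + D\right)} = \frac{5}{-5 + \left(3 + D\right) \left(5 + z\right)}$)
$a{\left(g \right)} = 1 + \frac{5}{35 + 8 g}$ ($a{\left(g \right)} = \left(4 + \frac{5}{10 + 3 g + 5 \cdot 5 + 5 g}\right) - 3 = \left(4 + \frac{5}{10 + 3 g + 25 + 5 g}\right) - 3 = \left(4 + \frac{5}{35 + 8 g}\right) - 3 = 1 + \frac{5}{35 + 8 g}$)
$a{\left(-6 \right)} + 130 \cdot 72 = \frac{8 \left(5 - 6\right)}{35 + 8 \left(-6\right)} + 130 \cdot 72 = 8 \frac{1}{35 - 48} \left(-1\right) + 9360 = 8 \frac{1}{-13} \left(-1\right) + 9360 = 8 \left(- \frac{1}{13}\right) \left(-1\right) + 9360 = \frac{8}{13} + 9360 = \frac{121688}{13}$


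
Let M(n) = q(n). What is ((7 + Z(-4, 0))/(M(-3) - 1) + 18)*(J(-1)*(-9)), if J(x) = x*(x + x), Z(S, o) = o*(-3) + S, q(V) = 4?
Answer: -342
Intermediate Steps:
Z(S, o) = S - 3*o (Z(S, o) = -3*o + S = S - 3*o)
M(n) = 4
J(x) = 2*x**2 (J(x) = x*(2*x) = 2*x**2)
((7 + Z(-4, 0))/(M(-3) - 1) + 18)*(J(-1)*(-9)) = ((7 + (-4 - 3*0))/(4 - 1) + 18)*((2*(-1)**2)*(-9)) = ((7 + (-4 + 0))/3 + 18)*((2*1)*(-9)) = ((7 - 4)*(1/3) + 18)*(2*(-9)) = (3*(1/3) + 18)*(-18) = (1 + 18)*(-18) = 19*(-18) = -342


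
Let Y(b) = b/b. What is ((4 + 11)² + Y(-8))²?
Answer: 51076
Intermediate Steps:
Y(b) = 1
((4 + 11)² + Y(-8))² = ((4 + 11)² + 1)² = (15² + 1)² = (225 + 1)² = 226² = 51076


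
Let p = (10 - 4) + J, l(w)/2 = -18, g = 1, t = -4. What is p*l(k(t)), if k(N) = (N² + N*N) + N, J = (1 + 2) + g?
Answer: -360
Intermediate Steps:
J = 4 (J = (1 + 2) + 1 = 3 + 1 = 4)
k(N) = N + 2*N² (k(N) = (N² + N²) + N = 2*N² + N = N + 2*N²)
l(w) = -36 (l(w) = 2*(-18) = -36)
p = 10 (p = (10 - 4) + 4 = 6 + 4 = 10)
p*l(k(t)) = 10*(-36) = -360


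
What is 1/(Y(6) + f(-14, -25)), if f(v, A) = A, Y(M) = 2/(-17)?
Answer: -17/427 ≈ -0.039813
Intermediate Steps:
Y(M) = -2/17 (Y(M) = 2*(-1/17) = -2/17)
1/(Y(6) + f(-14, -25)) = 1/(-2/17 - 25) = 1/(-427/17) = -17/427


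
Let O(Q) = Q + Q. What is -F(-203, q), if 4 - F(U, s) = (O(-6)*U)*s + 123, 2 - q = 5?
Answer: -7189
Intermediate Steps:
q = -3 (q = 2 - 1*5 = 2 - 5 = -3)
O(Q) = 2*Q
F(U, s) = -119 + 12*U*s (F(U, s) = 4 - (((2*(-6))*U)*s + 123) = 4 - ((-12*U)*s + 123) = 4 - (-12*U*s + 123) = 4 - (123 - 12*U*s) = 4 + (-123 + 12*U*s) = -119 + 12*U*s)
-F(-203, q) = -(-119 + 12*(-203)*(-3)) = -(-119 + 7308) = -1*7189 = -7189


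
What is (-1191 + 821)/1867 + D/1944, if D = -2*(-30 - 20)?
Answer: -133145/907362 ≈ -0.14674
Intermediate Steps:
D = 100 (D = -2*(-50) = 100)
(-1191 + 821)/1867 + D/1944 = (-1191 + 821)/1867 + 100/1944 = -370*1/1867 + 100*(1/1944) = -370/1867 + 25/486 = -133145/907362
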